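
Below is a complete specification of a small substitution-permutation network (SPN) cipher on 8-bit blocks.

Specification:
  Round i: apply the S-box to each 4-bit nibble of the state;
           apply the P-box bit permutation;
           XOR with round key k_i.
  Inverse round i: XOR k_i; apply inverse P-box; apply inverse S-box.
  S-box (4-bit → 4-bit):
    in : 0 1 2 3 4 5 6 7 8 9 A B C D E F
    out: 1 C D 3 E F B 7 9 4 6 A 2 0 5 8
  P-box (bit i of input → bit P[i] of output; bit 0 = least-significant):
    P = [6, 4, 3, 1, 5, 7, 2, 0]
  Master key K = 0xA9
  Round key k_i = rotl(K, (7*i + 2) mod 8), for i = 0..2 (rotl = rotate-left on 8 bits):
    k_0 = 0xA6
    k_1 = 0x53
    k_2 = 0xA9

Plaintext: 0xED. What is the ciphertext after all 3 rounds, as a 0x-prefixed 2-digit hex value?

0x4B

s_0 = plaintext = 0xED
s_1 = Round(s_0, k_0) = 0x82
s_2 = Round(s_1, k_1) = 0x38
s_3 = Round(s_2, k_2) = 0x4B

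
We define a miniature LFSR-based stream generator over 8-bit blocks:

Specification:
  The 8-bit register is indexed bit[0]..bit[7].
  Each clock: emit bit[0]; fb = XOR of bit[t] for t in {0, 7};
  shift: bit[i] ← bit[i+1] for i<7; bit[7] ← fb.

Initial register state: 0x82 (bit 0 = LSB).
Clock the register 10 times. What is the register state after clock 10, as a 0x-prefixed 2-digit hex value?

0x20

reg_0 = 0x82
clock 1: out=0, reg = 0xC1
clock 2: out=1, reg = 0x60
clock 3: out=0, reg = 0x30
clock 4: out=0, reg = 0x18
clock 5: out=0, reg = 0x0C
clock 6: out=0, reg = 0x06
clock 7: out=0, reg = 0x03
clock 8: out=1, reg = 0x81
clock 9: out=1, reg = 0x40
clock 10: out=0, reg = 0x20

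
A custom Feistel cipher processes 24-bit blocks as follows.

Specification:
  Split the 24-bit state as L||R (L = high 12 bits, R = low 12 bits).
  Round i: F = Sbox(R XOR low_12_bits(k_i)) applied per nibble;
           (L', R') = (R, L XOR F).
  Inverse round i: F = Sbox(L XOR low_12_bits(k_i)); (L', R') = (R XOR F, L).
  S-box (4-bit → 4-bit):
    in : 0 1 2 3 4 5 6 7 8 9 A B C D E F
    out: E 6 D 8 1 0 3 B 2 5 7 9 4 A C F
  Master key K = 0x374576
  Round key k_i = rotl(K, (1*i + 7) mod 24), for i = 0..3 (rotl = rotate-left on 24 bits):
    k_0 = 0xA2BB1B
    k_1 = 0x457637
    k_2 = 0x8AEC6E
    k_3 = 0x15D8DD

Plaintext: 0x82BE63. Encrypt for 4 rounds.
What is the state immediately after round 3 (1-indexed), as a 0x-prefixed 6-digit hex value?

0x21F42F

s_0 = plaintext = 0x82BE63
s_1 = Round(s_0, k_0) = 0xE63899
s_2 = Round(s_1, k_1) = 0x89921F
s_3 = Round(s_2, k_2) = 0x21F42F
s_4 = Round(s_3, k_3) = 0x42F6E2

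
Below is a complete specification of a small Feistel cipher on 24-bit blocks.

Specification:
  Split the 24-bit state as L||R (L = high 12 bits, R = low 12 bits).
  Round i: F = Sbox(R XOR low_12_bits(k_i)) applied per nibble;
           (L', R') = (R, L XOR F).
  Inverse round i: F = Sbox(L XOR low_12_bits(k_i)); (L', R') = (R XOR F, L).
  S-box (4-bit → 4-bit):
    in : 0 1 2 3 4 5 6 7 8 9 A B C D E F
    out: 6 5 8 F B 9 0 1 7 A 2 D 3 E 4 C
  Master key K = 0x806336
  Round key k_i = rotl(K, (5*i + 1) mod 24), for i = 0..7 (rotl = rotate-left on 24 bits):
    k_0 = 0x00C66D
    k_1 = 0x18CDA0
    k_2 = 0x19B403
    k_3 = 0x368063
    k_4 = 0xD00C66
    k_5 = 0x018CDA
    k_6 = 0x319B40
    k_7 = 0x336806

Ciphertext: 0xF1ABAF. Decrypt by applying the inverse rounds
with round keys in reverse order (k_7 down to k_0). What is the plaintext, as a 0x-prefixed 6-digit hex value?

0x0343FF

s_0 = ciphertext = 0xF1ABAF
s_1 = InvRound(s_0, k_7) = 0xAFCF1A
s_2 = InvRound(s_1, k_6) = 0xAC9AFC
s_3 = InvRound(s_2, k_5) = 0xAA3AC9
s_4 = InvRound(s_3, k_4) = 0xAF0AA3
s_5 = InvRound(s_4, k_3) = 0x80CAF0
s_6 = InvRound(s_5, k_2) = 0x99C80C
s_7 = InvRound(s_6, k_1) = 0x3FF99C
s_8 = InvRound(s_7, k_0) = 0x0343FF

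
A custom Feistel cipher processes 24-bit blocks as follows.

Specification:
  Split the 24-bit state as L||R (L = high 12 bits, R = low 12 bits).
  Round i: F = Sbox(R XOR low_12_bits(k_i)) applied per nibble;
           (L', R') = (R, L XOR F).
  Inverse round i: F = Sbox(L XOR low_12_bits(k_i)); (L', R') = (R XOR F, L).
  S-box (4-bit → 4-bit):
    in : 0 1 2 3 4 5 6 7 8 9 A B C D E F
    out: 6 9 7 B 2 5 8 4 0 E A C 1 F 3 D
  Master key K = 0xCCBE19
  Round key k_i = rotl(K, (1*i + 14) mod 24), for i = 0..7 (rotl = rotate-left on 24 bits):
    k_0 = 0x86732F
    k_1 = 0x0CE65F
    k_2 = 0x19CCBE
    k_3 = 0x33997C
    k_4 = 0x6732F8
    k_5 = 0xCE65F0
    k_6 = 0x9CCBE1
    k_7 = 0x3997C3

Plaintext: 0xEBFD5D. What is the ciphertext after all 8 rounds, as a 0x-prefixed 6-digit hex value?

s_0 = plaintext = 0xEBFD5D
s_1 = Round(s_0, k_0) = 0xD5DDF8
s_2 = Round(s_1, k_1) = 0xDF81F9
s_3 = Round(s_2, k_2) = 0x1F92DC
s_4 = Round(s_3, k_3) = 0x2DCD5F
s_5 = Round(s_4, k_4) = 0xD5FF78
s_6 = Round(s_5, k_5) = 0xF7875F
s_7 = Round(s_6, k_6) = 0x75FEBB
s_8 = Round(s_7, k_7) = 0xEBB91F

0xEBB91F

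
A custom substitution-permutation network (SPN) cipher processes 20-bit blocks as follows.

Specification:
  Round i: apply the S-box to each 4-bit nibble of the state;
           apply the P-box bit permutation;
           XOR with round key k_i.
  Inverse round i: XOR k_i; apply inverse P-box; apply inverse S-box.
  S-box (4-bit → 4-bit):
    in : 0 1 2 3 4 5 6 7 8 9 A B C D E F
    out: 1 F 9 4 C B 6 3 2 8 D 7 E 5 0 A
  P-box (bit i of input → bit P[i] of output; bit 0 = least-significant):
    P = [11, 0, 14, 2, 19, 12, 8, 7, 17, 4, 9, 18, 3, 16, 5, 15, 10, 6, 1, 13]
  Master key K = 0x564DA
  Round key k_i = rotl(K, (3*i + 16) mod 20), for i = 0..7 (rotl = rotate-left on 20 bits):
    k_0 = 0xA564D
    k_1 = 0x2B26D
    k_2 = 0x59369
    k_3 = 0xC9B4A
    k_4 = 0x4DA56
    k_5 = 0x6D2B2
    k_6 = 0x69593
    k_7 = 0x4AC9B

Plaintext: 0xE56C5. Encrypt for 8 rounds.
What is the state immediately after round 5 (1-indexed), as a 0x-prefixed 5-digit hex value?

0xD4705

s_0 = plaintext = 0xE56C5
s_1 = Round(s_0, k_0) = 0xBCDD0
s_2 = Round(s_1, k_1) = 0x93D0F
s_3 = Round(s_2, k_2) = 0xFB14C
s_4 = Round(s_3, k_3) = 0xBF8B7
s_5 = Round(s_4, k_4) = 0xD4705
s_6 = Round(s_5, k_5) = 0xC5E85
s_7 = Round(s_6, k_6) = 0x72DDC
s_8 = Round(s_7, k_7) = 0xE6BD6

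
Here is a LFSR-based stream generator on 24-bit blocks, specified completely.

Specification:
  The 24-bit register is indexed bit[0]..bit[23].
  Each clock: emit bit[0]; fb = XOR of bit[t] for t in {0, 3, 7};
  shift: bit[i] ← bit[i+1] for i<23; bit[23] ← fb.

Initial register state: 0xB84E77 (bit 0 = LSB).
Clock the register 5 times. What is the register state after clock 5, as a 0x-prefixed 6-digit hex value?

0x2DC273

reg_0 = 0xB84E77
clock 1: out=1, reg = 0xDC273B
clock 2: out=1, reg = 0x6E139D
clock 3: out=1, reg = 0xB709CE
clock 4: out=0, reg = 0x5B84E7
clock 5: out=1, reg = 0x2DC273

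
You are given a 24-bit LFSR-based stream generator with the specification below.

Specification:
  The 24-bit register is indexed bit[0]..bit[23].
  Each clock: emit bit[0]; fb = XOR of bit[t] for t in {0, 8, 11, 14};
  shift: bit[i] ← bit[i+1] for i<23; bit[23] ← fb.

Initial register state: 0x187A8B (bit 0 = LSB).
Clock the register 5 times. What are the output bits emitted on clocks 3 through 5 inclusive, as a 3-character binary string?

reg_0 = 0x187A8B
clock 1: out=1, reg = 0x8C3D45
clock 2: out=1, reg = 0xC61EA2
clock 3: out=0, reg = 0xE30F51
clock 4: out=1, reg = 0xF187A8
clock 5: out=0, reg = 0xF8C3D4

010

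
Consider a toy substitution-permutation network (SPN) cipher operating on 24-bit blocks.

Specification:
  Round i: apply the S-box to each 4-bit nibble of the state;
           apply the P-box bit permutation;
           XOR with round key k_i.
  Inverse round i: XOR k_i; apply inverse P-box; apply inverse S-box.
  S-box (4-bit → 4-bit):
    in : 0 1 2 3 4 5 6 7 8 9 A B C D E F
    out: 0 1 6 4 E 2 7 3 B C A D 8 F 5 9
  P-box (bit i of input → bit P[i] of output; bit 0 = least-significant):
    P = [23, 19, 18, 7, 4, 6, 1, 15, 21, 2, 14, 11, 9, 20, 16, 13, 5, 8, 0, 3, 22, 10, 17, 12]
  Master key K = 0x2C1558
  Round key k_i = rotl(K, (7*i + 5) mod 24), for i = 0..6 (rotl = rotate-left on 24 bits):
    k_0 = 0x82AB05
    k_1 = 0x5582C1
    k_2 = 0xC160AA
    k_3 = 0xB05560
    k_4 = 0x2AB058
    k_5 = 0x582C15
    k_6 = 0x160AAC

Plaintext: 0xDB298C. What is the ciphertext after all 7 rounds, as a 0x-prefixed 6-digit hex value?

s_0 = plaintext = 0xDB298C
s_1 = Round(s_0, k_0) = 0xD177FC
s_2 = Round(s_1, k_1) = 0x271475
s_3 = Round(s_2, k_2) = 0xCB2FDE
s_4 = Round(s_3, k_3) = 0x05CD1B
s_5 = Round(s_4, k_4) = 0x8ED9CC
s_6 = Round(s_5, k_5) = 0x09D2B4
s_7 = Round(s_6, k_6) = 0x0BE833

0x0BE833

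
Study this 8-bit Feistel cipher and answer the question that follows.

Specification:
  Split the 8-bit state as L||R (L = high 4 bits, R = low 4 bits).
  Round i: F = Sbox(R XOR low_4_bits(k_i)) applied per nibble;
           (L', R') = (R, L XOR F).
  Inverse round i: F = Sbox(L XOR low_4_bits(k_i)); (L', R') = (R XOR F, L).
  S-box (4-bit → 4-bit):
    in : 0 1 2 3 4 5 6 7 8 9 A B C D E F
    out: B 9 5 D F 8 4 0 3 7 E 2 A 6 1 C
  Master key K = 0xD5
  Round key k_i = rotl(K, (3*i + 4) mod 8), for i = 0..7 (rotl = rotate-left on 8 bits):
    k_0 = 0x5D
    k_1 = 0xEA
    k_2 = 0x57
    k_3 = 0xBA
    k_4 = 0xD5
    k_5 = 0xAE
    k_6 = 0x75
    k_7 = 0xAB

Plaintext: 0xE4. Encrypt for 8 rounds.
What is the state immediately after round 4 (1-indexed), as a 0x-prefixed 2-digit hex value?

s_0 = plaintext = 0xE4
s_1 = Round(s_0, k_0) = 0x49
s_2 = Round(s_1, k_1) = 0x99
s_3 = Round(s_2, k_2) = 0x98
s_4 = Round(s_3, k_3) = 0x8C
s_5 = Round(s_4, k_4) = 0xCF
s_6 = Round(s_5, k_5) = 0xF5
s_7 = Round(s_6, k_6) = 0x54
s_8 = Round(s_7, k_7) = 0x49

0x8C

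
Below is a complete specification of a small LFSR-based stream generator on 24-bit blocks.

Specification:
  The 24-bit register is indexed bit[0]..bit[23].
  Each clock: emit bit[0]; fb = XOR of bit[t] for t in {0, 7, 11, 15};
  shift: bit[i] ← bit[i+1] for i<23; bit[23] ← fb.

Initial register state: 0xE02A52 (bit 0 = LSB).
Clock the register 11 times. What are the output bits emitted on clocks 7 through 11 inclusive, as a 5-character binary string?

reg_0 = 0xE02A52
clock 1: out=0, reg = 0xF01529
clock 2: out=1, reg = 0xF80A94
clock 3: out=0, reg = 0x7C054A
clock 4: out=0, reg = 0x3E02A5
clock 5: out=1, reg = 0x1F0152
clock 6: out=0, reg = 0x0F80A9
clock 7: out=1, reg = 0x87C054
clock 8: out=0, reg = 0xC3E02A
clock 9: out=0, reg = 0xE1F015
clock 10: out=1, reg = 0x70F80A
clock 11: out=0, reg = 0x387C05

10010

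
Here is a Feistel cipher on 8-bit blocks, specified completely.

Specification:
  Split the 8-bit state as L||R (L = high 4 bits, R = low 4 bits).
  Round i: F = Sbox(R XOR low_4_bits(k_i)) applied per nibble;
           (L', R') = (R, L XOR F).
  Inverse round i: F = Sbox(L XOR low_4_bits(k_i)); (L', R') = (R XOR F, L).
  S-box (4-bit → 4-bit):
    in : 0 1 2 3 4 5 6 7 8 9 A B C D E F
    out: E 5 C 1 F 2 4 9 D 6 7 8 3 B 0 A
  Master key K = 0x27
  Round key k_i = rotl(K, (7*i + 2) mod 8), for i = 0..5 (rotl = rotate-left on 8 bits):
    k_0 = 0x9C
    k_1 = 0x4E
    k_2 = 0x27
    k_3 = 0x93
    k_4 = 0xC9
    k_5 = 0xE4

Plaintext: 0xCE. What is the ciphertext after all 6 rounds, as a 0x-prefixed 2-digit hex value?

s_0 = plaintext = 0xCE
s_1 = Round(s_0, k_0) = 0xE0
s_2 = Round(s_1, k_1) = 0x0E
s_3 = Round(s_2, k_2) = 0xE6
s_4 = Round(s_3, k_3) = 0x6C
s_5 = Round(s_4, k_4) = 0xC4
s_6 = Round(s_5, k_5) = 0x42

0x42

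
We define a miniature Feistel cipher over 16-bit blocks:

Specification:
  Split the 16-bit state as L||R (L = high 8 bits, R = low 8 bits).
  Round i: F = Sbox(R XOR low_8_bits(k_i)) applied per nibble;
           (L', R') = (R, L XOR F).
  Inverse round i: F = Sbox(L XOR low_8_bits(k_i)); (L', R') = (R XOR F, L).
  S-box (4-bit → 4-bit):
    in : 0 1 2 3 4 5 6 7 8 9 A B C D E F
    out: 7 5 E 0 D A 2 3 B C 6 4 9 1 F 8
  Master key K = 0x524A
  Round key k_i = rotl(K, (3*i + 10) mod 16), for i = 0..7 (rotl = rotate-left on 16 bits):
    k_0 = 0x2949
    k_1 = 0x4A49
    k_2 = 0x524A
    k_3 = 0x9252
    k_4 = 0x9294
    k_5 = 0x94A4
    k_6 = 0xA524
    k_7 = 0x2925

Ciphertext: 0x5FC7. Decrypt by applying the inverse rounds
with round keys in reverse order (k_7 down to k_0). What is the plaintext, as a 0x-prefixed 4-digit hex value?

0x1230

s_0 = ciphertext = 0x5FC7
s_1 = InvRound(s_0, k_7) = 0xF15F
s_2 = InvRound(s_1, k_6) = 0x45F1
s_3 = InvRound(s_2, k_5) = 0x0445
s_4 = InvRound(s_3, k_4) = 0x8204
s_5 = InvRound(s_4, k_3) = 0x1382
s_6 = InvRound(s_5, k_2) = 0x2E13
s_7 = InvRound(s_6, k_1) = 0x302E
s_8 = InvRound(s_7, k_0) = 0x1230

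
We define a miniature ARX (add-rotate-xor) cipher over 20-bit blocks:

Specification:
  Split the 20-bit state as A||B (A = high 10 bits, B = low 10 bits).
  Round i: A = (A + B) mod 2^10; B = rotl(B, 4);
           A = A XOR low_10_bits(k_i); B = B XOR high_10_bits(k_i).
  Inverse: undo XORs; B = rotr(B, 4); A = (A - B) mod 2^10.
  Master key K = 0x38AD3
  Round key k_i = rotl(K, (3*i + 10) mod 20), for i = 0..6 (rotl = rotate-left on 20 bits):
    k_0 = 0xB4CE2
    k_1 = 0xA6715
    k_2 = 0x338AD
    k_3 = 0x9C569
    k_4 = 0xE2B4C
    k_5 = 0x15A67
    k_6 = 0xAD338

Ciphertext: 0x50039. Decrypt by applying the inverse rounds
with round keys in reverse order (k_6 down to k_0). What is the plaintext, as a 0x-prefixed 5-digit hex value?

s_0 = ciphertext = 0x50039
s_1 = InvRound(s_0, k_6) = 0xC4368
s_2 = InvRound(s_1, k_5) = 0x713B3
s_3 = InvRound(s_2, k_4) = 0x11643
s_4 = InvRound(s_3, k_3) = 0x2A483
s_5 = InvRound(s_4, k_2) = 0x30344
s_6 = InvRound(s_5, k_1) = 0x1E35D
s_7 = InvRound(s_6, k_0) = 0x40B98

0x40B98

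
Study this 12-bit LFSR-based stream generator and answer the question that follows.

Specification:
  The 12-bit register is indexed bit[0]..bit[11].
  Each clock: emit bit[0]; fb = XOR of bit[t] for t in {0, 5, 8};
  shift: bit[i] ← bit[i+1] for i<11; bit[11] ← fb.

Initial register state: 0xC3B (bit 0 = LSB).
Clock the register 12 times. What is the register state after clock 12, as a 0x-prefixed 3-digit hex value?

0x436

reg_0 = 0xC3B
clock 1: out=1, reg = 0x61D
clock 2: out=1, reg = 0xB0E
clock 3: out=0, reg = 0xD87
clock 4: out=1, reg = 0x6C3
clock 5: out=1, reg = 0xB61
clock 6: out=1, reg = 0xDB0
clock 7: out=0, reg = 0x6D8
clock 8: out=0, reg = 0x36C
clock 9: out=0, reg = 0x1B6
clock 10: out=0, reg = 0x0DB
clock 11: out=1, reg = 0x86D
clock 12: out=1, reg = 0x436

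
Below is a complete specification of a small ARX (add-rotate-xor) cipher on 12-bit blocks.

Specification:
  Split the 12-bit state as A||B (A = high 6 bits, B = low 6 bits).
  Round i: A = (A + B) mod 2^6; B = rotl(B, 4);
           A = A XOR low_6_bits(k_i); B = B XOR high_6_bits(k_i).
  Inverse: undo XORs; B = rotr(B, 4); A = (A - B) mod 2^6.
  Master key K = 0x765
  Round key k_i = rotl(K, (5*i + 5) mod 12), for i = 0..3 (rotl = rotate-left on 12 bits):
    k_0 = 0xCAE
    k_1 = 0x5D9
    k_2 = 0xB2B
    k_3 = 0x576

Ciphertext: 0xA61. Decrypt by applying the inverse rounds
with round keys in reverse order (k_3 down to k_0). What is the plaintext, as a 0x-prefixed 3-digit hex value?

0x801

s_0 = ciphertext = 0xA61
s_1 = InvRound(s_0, k_3) = 0x313
s_2 = InvRound(s_1, k_2) = 0xA3F
s_3 = InvRound(s_2, k_1) = 0x3E2
s_4 = InvRound(s_3, k_0) = 0x801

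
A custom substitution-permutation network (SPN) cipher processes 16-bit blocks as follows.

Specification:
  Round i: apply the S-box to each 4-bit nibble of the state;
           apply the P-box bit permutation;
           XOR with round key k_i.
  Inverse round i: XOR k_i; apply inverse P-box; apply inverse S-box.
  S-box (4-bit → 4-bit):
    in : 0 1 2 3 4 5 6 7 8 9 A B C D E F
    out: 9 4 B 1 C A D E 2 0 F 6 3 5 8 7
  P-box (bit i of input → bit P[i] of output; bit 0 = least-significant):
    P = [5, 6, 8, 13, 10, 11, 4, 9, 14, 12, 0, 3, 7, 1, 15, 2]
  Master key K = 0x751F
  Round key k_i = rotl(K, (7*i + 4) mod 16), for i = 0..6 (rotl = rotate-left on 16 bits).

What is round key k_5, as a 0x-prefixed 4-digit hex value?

0x8FBA

K = 0x751F
k_0 = rotl(K, (7*0+4) mod 16) = rotl(K, 4) = 0x51F7
k_1 = rotl(K, (7*1+4) mod 16) = rotl(K, 11) = 0xFBA8
k_2 = rotl(K, (7*2+4) mod 16) = rotl(K, 2) = 0xD47D
k_3 = rotl(K, (7*3+4) mod 16) = rotl(K, 9) = 0x3EEA
k_4 = rotl(K, (7*4+4) mod 16) = rotl(K, 0) = 0x751F
k_5 = rotl(K, (7*5+4) mod 16) = rotl(K, 7) = 0x8FBA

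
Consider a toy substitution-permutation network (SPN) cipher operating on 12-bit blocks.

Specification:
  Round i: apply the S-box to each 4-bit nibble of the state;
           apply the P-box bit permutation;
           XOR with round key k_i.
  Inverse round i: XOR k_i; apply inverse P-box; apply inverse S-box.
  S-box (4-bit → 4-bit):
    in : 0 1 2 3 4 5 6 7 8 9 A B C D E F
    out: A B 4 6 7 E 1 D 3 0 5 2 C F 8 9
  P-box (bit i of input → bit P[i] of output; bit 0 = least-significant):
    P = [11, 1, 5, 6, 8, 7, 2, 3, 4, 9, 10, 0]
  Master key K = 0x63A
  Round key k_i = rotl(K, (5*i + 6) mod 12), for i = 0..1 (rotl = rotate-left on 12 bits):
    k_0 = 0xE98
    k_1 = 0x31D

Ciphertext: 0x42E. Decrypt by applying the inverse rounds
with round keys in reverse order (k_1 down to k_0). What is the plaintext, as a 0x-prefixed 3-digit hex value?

0x115

s_0 = ciphertext = 0x42E
s_1 = InvRound(s_0, k_1) = 0xD63
s_2 = InvRound(s_1, k_0) = 0x115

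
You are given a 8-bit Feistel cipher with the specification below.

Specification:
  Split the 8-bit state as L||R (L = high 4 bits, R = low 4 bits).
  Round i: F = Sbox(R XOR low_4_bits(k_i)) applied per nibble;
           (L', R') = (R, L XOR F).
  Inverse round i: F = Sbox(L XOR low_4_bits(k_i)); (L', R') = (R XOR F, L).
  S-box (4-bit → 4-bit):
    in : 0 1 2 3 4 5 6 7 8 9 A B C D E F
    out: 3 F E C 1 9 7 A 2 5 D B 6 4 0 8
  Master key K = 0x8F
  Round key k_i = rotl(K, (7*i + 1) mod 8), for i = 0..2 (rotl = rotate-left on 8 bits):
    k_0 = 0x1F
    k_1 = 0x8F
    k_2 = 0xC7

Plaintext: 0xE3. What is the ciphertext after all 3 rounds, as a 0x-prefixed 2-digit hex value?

0x98

s_0 = plaintext = 0xE3
s_1 = Round(s_0, k_0) = 0x38
s_2 = Round(s_1, k_1) = 0x89
s_3 = Round(s_2, k_2) = 0x98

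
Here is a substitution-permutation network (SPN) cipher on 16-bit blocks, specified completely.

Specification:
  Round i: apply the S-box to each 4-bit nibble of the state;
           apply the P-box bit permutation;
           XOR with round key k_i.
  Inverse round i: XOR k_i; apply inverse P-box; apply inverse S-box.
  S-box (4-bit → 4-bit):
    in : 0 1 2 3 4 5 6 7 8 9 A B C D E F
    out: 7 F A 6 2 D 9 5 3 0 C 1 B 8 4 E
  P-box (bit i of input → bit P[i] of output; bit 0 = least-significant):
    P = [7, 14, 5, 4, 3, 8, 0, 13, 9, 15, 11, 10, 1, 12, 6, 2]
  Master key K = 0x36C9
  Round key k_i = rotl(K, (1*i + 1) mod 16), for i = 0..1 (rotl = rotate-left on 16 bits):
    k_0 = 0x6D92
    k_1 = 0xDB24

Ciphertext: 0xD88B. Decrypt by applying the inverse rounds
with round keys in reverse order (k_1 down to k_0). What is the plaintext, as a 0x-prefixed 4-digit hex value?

s_0 = ciphertext = 0xD88B
s_1 = InvRound(s_0, k_1) = 0x6B07
s_2 = InvRound(s_1, k_0) = 0xD6E6

0xD6E6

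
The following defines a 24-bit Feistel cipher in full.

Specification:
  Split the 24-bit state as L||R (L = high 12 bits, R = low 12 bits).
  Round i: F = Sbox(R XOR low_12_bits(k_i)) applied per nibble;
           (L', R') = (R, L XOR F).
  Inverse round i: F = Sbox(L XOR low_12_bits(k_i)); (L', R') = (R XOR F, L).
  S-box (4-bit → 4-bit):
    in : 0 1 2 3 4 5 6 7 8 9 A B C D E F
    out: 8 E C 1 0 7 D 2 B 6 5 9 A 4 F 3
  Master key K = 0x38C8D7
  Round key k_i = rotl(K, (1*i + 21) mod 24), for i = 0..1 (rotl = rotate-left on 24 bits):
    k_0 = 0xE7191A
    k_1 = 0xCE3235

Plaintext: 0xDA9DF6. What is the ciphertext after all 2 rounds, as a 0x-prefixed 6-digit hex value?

s_0 = plaintext = 0xDA9DF6
s_1 = Round(s_0, k_0) = 0xDF6D53
s_2 = Round(s_1, k_1) = 0xD53E2B

0xD53E2B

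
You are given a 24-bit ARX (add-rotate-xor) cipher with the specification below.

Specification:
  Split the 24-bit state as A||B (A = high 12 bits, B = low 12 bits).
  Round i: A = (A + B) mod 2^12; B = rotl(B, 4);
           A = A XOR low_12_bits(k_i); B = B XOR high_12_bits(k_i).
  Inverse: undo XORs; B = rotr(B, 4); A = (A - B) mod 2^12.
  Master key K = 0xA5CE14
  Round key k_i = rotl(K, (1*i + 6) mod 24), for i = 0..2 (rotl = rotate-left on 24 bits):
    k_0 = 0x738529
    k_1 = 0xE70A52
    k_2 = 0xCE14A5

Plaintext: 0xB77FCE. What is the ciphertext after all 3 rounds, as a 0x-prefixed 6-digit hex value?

s_0 = plaintext = 0xB77FCE
s_1 = Round(s_0, k_0) = 0xE6CBD7
s_2 = Round(s_1, k_1) = 0x01130B
s_3 = Round(s_2, k_2) = 0x7B9C52

0x7B9C52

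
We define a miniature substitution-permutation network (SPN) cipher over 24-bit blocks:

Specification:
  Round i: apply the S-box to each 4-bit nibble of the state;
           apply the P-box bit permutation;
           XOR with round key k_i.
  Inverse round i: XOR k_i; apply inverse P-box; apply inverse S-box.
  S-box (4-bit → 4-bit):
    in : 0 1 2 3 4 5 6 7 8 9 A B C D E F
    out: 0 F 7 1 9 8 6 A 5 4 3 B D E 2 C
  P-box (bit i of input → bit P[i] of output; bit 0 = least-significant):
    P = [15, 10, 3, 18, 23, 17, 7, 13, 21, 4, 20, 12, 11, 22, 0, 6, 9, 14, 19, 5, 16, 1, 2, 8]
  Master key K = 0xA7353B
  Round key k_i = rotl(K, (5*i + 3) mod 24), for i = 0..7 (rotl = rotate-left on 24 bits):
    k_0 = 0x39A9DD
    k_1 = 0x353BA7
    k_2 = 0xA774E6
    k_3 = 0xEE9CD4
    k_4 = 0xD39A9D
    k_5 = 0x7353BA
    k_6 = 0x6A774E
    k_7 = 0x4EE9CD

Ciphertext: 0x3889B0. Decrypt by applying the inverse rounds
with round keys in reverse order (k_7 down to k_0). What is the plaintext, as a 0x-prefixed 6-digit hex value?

0x1192B9

s_0 = ciphertext = 0x3889B0
s_1 = InvRound(s_0, k_7) = 0x97D27F
s_2 = InvRound(s_1, k_6) = 0x4F624B
s_3 = InvRound(s_2, k_5) = 0x5FF1F5
s_4 = InvRound(s_3, k_4) = 0x51404F
s_5 = InvRound(s_4, k_3) = 0xA68121
s_6 = InvRound(s_5, k_2) = 0x1EF5FA
s_7 = InvRound(s_6, k_1) = 0x82CAE2
s_8 = InvRound(s_7, k_0) = 0x1192B9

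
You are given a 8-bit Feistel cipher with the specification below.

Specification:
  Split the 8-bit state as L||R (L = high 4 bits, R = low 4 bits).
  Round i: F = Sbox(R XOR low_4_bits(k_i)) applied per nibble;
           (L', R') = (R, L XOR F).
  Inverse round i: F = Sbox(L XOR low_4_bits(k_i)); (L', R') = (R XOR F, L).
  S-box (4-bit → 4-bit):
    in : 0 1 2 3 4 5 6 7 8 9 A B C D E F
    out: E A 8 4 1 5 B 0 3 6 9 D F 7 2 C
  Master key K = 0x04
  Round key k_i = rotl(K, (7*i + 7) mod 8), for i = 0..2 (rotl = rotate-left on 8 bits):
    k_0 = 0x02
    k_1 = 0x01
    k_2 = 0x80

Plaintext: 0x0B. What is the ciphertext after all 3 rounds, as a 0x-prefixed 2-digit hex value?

s_0 = plaintext = 0x0B
s_1 = Round(s_0, k_0) = 0xB6
s_2 = Round(s_1, k_1) = 0x6B
s_3 = Round(s_2, k_2) = 0xBB

0xBB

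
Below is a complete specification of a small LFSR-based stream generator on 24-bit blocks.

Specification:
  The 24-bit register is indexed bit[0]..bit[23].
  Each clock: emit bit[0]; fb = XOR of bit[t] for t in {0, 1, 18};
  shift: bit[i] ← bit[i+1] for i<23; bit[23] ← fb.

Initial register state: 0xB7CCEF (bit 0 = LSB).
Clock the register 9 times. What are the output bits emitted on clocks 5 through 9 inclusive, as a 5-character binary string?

01110

reg_0 = 0xB7CCEF
clock 1: out=1, reg = 0xDBE677
clock 2: out=1, reg = 0x6DF33B
clock 3: out=1, reg = 0xB6F99D
clock 4: out=1, reg = 0x5B7CCE
clock 5: out=0, reg = 0xADBE67
clock 6: out=1, reg = 0xD6DF33
clock 7: out=1, reg = 0xEB6F99
clock 8: out=1, reg = 0xF5B7CC
clock 9: out=0, reg = 0xFADBE6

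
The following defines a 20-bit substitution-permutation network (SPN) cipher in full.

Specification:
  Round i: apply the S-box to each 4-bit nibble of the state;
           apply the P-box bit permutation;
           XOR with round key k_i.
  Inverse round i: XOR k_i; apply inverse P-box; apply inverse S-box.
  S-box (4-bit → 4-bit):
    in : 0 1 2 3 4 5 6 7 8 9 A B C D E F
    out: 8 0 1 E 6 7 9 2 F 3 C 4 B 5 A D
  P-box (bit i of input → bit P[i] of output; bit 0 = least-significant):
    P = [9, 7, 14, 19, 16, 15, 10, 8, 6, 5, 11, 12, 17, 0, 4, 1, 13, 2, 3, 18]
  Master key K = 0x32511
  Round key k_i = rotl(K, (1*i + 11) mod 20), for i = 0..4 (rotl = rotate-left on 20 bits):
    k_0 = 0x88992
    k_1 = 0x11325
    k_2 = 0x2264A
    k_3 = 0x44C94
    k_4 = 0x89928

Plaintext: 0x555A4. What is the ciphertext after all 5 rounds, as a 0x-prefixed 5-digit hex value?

s_0 = plaintext = 0x555A4
s_1 = Round(s_0, k_0) = 0xAE46F
s_2 = Round(s_1, k_1) = 0xC580E
s_3 = Round(s_2, k_2) = 0xC1FBF
s_4 = Round(s_3, k_3) = 0x832D0
s_5 = Round(s_4, k_4) = 0x5BD77

0x5BD77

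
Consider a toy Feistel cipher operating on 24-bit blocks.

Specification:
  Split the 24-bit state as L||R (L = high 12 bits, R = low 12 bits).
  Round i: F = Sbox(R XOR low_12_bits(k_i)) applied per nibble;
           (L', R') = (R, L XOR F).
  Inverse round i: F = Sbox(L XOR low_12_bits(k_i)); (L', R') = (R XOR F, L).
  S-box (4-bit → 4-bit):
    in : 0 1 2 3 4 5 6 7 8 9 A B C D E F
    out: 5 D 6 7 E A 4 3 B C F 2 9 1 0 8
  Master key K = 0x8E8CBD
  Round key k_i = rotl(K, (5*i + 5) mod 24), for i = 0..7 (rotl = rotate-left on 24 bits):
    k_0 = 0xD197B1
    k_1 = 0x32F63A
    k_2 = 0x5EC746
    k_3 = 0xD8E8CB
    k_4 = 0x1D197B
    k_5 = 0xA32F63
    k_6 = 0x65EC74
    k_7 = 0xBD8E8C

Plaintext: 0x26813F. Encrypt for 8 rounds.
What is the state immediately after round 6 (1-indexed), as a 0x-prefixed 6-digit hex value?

s_0 = plaintext = 0x26813F
s_1 = Round(s_0, k_0) = 0x13F6D8
s_2 = Round(s_1, k_1) = 0x6D8439
s_3 = Round(s_2, k_2) = 0x4391E0
s_4 = Round(s_3, k_3) = 0x1E085B
s_5 = Round(s_4, k_4) = 0x85BC85
s_6 = Round(s_5, k_5) = 0xC85F5F
s_7 = Round(s_6, k_6) = 0xF5FBE7
s_8 = Round(s_7, k_7) = 0xBE751D

0xC85F5F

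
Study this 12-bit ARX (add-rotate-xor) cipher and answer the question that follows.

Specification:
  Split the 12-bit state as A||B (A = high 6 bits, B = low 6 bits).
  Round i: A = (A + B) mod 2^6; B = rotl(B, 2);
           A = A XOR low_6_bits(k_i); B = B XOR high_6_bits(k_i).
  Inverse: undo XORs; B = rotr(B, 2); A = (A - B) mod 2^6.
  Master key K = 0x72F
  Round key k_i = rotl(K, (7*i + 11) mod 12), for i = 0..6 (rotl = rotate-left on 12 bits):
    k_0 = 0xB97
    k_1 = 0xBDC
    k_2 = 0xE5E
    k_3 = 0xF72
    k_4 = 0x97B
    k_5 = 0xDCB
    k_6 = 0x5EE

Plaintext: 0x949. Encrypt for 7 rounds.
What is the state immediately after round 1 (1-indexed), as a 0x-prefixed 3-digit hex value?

s_0 = plaintext = 0x949
s_1 = Round(s_0, k_0) = 0xE4A
s_2 = Round(s_1, k_1) = 0x7C7
s_3 = Round(s_2, k_2) = 0xE25
s_4 = Round(s_3, k_3) = 0xBEB
s_5 = Round(s_4, k_4) = 0x84B
s_6 = Round(s_5, k_5) = 0x9DB
s_7 = Round(s_6, k_6) = 0xB3A

0xE4A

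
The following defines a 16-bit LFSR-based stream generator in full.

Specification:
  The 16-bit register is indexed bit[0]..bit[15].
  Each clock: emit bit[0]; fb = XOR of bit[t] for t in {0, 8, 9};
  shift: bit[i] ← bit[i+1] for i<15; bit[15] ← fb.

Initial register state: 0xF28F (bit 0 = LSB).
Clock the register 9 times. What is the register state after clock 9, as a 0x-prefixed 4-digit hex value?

0x0279

reg_0 = 0xF28F
clock 1: out=1, reg = 0x7947
clock 2: out=1, reg = 0x3CA3
clock 3: out=1, reg = 0x9E51
clock 4: out=1, reg = 0x4F28
clock 5: out=0, reg = 0x2794
clock 6: out=0, reg = 0x13CA
clock 7: out=0, reg = 0x09E5
clock 8: out=1, reg = 0x04F2
clock 9: out=0, reg = 0x0279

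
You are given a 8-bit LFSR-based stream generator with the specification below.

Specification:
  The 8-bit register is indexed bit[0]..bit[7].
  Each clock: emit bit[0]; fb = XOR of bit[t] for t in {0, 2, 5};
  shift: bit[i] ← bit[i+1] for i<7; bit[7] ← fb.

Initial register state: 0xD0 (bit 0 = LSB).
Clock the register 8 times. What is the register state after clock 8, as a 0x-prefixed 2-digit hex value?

0xF2

reg_0 = 0xD0
clock 1: out=0, reg = 0x68
clock 2: out=0, reg = 0xB4
clock 3: out=0, reg = 0x5A
clock 4: out=0, reg = 0x2D
clock 5: out=1, reg = 0x96
clock 6: out=0, reg = 0xCB
clock 7: out=1, reg = 0xE5
clock 8: out=1, reg = 0xF2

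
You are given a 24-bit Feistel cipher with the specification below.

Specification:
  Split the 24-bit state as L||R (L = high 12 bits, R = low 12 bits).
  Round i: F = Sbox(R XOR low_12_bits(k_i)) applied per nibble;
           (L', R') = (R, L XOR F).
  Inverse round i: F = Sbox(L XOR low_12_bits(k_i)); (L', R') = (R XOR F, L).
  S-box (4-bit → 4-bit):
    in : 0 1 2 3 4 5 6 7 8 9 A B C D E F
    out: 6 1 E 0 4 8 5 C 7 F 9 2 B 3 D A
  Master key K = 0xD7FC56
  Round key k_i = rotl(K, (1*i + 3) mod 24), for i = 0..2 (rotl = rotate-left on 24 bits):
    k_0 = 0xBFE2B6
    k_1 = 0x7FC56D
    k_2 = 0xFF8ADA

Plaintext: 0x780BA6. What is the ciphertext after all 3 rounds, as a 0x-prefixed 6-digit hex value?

0x8046AB

s_0 = plaintext = 0x780BA6
s_1 = Round(s_0, k_0) = 0xBA6896
s_2 = Round(s_1, k_1) = 0x896804
s_3 = Round(s_2, k_2) = 0x8046AB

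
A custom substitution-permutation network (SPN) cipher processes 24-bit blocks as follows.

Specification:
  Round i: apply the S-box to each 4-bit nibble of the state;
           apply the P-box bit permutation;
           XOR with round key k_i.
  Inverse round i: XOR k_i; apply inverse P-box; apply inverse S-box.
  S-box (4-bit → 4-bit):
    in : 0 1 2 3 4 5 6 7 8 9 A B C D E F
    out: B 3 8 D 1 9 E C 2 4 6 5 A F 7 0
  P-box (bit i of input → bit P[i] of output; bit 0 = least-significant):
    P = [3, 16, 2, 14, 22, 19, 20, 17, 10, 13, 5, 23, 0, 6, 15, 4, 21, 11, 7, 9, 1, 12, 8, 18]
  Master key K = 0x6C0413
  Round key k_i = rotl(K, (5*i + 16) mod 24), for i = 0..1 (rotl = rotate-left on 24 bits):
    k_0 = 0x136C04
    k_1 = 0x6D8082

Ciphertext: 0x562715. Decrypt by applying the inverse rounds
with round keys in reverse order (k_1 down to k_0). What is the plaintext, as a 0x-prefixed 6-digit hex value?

0xE183F3

s_0 = ciphertext = 0x562715
s_1 = InvRound(s_0, k_1) = 0xB3316A
s_2 = InvRound(s_1, k_0) = 0xE183F3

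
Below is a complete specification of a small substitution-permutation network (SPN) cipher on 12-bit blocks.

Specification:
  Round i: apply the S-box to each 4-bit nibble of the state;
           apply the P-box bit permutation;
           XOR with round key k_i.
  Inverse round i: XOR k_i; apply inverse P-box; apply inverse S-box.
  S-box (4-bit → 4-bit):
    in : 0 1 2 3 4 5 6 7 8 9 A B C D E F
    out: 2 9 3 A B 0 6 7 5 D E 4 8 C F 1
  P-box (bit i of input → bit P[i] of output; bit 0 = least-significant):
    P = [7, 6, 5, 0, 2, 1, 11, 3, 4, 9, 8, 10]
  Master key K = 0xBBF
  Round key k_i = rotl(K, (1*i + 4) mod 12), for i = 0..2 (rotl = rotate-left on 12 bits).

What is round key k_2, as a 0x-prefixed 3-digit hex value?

0xFEE

K = 0xBBF
k_0 = rotl(K, (1*0+4) mod 12) = rotl(K, 4) = 0xBFB
k_1 = rotl(K, (1*1+4) mod 12) = rotl(K, 5) = 0x7F7
k_2 = rotl(K, (1*2+4) mod 12) = rotl(K, 6) = 0xFEE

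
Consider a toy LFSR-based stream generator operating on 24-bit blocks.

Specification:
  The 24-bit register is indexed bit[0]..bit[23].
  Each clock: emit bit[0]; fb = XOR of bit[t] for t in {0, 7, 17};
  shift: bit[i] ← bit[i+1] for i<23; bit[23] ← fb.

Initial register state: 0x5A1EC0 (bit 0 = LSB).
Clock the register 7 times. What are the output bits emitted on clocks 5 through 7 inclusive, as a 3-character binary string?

reg_0 = 0x5A1EC0
clock 1: out=0, reg = 0x2D0F60
clock 2: out=0, reg = 0x1687B0
clock 3: out=0, reg = 0x0B43D8
clock 4: out=0, reg = 0x05A1EC
clock 5: out=0, reg = 0x82D0F6
clock 6: out=0, reg = 0x41687B
clock 7: out=1, reg = 0xA0B43D

001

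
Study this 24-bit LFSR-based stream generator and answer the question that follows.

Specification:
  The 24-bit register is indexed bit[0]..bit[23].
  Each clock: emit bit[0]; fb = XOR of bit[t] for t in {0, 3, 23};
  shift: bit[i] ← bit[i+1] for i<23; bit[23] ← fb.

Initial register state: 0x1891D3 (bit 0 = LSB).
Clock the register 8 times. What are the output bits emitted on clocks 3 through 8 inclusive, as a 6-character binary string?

001011

reg_0 = 0x1891D3
clock 1: out=1, reg = 0x8C48E9
clock 2: out=1, reg = 0xC62474
clock 3: out=0, reg = 0xE3123A
clock 4: out=0, reg = 0x71891D
clock 5: out=1, reg = 0x38C48E
clock 6: out=0, reg = 0x9C6247
clock 7: out=1, reg = 0x4E3123
clock 8: out=1, reg = 0xA71891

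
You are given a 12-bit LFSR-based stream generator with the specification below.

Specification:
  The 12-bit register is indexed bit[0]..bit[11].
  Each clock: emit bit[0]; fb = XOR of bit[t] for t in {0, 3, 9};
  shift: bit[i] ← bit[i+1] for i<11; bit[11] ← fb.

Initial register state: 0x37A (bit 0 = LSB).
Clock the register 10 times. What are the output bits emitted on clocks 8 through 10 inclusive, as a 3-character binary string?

011

reg_0 = 0x37A
clock 1: out=0, reg = 0x1BD
clock 2: out=1, reg = 0x0DE
clock 3: out=0, reg = 0x86F
clock 4: out=1, reg = 0x437
clock 5: out=1, reg = 0xA1B
clock 6: out=1, reg = 0xD0D
clock 7: out=1, reg = 0x686
clock 8: out=0, reg = 0xB43
clock 9: out=1, reg = 0x5A1
clock 10: out=1, reg = 0xAD0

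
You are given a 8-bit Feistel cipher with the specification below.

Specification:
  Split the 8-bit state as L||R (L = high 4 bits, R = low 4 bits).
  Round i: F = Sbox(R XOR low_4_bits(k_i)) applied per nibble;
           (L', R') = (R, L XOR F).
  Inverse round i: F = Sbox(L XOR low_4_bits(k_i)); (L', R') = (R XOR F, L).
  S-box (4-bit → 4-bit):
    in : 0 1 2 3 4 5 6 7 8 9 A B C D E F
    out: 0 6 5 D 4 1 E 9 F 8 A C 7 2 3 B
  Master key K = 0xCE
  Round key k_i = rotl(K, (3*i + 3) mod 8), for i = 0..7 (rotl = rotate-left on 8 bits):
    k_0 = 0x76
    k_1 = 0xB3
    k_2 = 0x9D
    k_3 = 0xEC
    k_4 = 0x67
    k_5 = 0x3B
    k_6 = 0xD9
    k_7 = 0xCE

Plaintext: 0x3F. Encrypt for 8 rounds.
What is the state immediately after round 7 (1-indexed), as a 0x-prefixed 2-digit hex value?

0x6C

s_0 = plaintext = 0x3F
s_1 = Round(s_0, k_0) = 0xFB
s_2 = Round(s_1, k_1) = 0xB0
s_3 = Round(s_2, k_2) = 0x09
s_4 = Round(s_3, k_3) = 0x91
s_5 = Round(s_4, k_4) = 0x17
s_6 = Round(s_5, k_5) = 0x76
s_7 = Round(s_6, k_6) = 0x6C
s_8 = Round(s_7, k_7) = 0xC3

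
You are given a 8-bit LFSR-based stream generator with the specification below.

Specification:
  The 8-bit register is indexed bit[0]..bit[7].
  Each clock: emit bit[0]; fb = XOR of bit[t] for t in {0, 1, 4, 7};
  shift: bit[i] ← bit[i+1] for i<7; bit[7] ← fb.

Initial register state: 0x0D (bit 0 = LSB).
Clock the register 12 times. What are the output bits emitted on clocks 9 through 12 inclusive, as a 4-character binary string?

reg_0 = 0x0D
clock 1: out=1, reg = 0x86
clock 2: out=0, reg = 0x43
clock 3: out=1, reg = 0x21
clock 4: out=1, reg = 0x90
clock 5: out=0, reg = 0x48
clock 6: out=0, reg = 0x24
clock 7: out=0, reg = 0x12
clock 8: out=0, reg = 0x09
clock 9: out=1, reg = 0x84
clock 10: out=0, reg = 0xC2
clock 11: out=0, reg = 0x61
clock 12: out=1, reg = 0xB0

1001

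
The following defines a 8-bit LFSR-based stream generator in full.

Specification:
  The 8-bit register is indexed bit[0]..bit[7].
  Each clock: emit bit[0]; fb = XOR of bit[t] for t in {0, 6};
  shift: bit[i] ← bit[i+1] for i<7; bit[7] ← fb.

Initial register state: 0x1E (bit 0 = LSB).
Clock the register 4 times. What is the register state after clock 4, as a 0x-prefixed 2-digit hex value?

0x61

reg_0 = 0x1E
clock 1: out=0, reg = 0x0F
clock 2: out=1, reg = 0x87
clock 3: out=1, reg = 0xC3
clock 4: out=1, reg = 0x61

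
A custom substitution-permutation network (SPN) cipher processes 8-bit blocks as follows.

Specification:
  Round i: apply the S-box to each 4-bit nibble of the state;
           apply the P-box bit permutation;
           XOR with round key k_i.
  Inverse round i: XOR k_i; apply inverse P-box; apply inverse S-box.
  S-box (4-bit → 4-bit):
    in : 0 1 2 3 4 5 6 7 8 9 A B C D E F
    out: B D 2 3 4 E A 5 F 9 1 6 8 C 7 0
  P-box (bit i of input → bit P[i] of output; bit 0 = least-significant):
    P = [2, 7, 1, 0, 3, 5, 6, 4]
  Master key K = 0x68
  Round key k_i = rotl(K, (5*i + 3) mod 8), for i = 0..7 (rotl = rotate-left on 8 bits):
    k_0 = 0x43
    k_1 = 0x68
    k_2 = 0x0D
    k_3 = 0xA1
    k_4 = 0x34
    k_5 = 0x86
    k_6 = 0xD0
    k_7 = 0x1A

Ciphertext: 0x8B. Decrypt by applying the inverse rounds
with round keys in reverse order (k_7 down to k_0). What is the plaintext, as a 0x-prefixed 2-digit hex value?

0x36

s_0 = ciphertext = 0x8B
s_1 = InvRound(s_0, k_7) = 0xC6
s_2 = InvRound(s_1, k_6) = 0xC7
s_3 = InvRound(s_2, k_5) = 0x4C
s_4 = InvRound(s_3, k_4) = 0x8F
s_5 = InvRound(s_4, k_3) = 0x37
s_6 = InvRound(s_5, k_2) = 0x04
s_7 = InvRound(s_6, k_1) = 0xEA
s_8 = InvRound(s_7, k_0) = 0x36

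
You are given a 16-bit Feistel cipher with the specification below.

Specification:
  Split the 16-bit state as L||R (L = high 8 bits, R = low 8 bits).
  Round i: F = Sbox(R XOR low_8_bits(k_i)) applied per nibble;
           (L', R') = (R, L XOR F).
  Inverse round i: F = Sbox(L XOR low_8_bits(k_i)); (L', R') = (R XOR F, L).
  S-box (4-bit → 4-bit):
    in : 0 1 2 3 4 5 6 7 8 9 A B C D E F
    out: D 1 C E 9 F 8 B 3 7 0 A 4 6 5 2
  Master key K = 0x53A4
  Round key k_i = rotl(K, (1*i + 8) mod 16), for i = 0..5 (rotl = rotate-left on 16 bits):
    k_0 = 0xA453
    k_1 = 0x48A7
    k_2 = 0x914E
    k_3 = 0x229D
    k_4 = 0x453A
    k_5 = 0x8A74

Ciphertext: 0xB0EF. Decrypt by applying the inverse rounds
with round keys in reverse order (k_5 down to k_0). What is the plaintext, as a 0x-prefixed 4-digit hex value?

s_0 = ciphertext = 0xB0EF
s_1 = InvRound(s_0, k_5) = 0xA6B0
s_2 = InvRound(s_1, k_4) = 0xC4A6
s_3 = InvRound(s_2, k_3) = 0x51C4
s_4 = InvRound(s_3, k_2) = 0xD651
s_5 = InvRound(s_4, k_1) = 0xE0D6
s_6 = InvRound(s_5, k_0) = 0x78E0

0x78E0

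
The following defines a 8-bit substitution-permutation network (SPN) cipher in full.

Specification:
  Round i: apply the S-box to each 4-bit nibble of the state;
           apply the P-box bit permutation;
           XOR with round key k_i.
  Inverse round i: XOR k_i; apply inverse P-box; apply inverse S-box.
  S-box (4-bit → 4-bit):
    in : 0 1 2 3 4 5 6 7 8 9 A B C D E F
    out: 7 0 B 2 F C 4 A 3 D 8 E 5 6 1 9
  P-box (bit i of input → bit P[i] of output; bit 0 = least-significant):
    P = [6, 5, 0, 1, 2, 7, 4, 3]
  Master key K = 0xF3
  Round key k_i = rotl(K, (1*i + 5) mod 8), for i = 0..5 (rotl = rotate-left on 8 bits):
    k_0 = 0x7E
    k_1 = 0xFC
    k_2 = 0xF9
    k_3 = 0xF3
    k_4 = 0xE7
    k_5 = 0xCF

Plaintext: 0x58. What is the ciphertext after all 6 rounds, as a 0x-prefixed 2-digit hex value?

0xA7

s_0 = plaintext = 0x58
s_1 = Round(s_0, k_0) = 0x06
s_2 = Round(s_1, k_1) = 0x69
s_3 = Round(s_2, k_2) = 0xAA
s_4 = Round(s_3, k_3) = 0xF9
s_5 = Round(s_4, k_4) = 0xA8
s_6 = Round(s_5, k_5) = 0xA7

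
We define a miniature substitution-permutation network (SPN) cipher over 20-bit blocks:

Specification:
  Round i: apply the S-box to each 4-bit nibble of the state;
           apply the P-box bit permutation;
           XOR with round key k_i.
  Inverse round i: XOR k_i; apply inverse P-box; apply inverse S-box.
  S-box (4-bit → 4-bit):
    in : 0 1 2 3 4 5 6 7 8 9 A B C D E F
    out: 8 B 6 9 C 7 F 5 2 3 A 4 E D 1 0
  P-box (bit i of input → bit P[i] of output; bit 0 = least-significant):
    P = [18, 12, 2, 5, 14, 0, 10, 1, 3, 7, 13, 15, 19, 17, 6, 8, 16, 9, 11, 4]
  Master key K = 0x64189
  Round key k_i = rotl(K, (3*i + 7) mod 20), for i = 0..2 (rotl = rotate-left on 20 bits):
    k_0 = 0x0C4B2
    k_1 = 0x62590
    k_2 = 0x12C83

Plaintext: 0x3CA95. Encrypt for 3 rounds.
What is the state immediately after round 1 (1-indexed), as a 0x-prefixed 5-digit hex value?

s_0 = plaintext = 0x3CA95
s_1 = Round(s_0, k_0) = 0x71567
s_2 = Round(s_1, k_1) = 0x9481F
s_3 = Round(s_2, k_2) = 0x06F40

0x71567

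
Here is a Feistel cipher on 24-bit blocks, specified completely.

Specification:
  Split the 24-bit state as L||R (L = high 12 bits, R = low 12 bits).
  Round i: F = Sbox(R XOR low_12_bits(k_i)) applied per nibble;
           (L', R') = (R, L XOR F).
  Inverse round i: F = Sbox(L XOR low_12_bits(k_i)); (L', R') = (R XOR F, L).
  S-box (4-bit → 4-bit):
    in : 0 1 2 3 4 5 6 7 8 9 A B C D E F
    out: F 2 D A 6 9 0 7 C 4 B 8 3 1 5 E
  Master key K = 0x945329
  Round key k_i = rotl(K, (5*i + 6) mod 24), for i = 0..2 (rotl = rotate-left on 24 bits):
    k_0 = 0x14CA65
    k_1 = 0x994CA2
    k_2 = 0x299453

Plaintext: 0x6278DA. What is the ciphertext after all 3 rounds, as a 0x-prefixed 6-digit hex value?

s_0 = plaintext = 0x6278DA
s_1 = Round(s_0, k_0) = 0x8DABA9
s_2 = Round(s_1, k_1) = 0xBA9F22
s_3 = Round(s_2, k_2) = 0xF223DB

0xF223DB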